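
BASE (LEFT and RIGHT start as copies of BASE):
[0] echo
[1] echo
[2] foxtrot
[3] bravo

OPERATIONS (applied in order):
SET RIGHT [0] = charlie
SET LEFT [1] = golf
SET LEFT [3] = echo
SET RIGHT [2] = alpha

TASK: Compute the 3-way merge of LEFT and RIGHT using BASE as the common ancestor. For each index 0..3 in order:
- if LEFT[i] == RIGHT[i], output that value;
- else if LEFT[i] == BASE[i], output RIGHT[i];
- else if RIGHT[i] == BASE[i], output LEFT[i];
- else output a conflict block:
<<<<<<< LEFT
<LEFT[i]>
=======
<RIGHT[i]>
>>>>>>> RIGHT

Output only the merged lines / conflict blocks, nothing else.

Final LEFT:  [echo, golf, foxtrot, echo]
Final RIGHT: [charlie, echo, alpha, bravo]
i=0: L=echo=BASE, R=charlie -> take RIGHT -> charlie
i=1: L=golf, R=echo=BASE -> take LEFT -> golf
i=2: L=foxtrot=BASE, R=alpha -> take RIGHT -> alpha
i=3: L=echo, R=bravo=BASE -> take LEFT -> echo

Answer: charlie
golf
alpha
echo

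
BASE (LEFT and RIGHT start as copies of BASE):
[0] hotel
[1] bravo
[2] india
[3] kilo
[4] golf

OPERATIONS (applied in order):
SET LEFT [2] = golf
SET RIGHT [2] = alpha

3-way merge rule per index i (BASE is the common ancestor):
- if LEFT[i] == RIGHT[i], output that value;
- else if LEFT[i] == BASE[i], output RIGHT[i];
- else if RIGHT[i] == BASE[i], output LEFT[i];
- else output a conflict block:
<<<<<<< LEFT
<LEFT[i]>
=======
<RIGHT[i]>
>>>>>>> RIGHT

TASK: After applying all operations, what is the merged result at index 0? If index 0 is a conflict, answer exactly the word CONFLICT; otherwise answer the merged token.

Final LEFT:  [hotel, bravo, golf, kilo, golf]
Final RIGHT: [hotel, bravo, alpha, kilo, golf]
i=0: L=hotel R=hotel -> agree -> hotel
i=1: L=bravo R=bravo -> agree -> bravo
i=2: BASE=india L=golf R=alpha all differ -> CONFLICT
i=3: L=kilo R=kilo -> agree -> kilo
i=4: L=golf R=golf -> agree -> golf
Index 0 -> hotel

Answer: hotel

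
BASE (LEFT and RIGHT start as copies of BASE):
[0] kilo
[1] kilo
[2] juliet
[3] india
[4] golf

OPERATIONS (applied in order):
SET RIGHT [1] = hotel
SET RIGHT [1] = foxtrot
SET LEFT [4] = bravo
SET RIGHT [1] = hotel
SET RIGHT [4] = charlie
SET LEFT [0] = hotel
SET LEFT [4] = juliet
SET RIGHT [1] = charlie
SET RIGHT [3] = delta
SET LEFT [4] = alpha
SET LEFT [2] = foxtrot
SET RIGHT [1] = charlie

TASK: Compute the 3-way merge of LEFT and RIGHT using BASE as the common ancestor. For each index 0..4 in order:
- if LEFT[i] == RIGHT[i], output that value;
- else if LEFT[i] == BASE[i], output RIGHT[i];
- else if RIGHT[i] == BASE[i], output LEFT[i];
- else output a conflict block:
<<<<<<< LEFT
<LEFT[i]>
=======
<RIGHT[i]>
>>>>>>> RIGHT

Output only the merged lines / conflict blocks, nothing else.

Answer: hotel
charlie
foxtrot
delta
<<<<<<< LEFT
alpha
=======
charlie
>>>>>>> RIGHT

Derivation:
Final LEFT:  [hotel, kilo, foxtrot, india, alpha]
Final RIGHT: [kilo, charlie, juliet, delta, charlie]
i=0: L=hotel, R=kilo=BASE -> take LEFT -> hotel
i=1: L=kilo=BASE, R=charlie -> take RIGHT -> charlie
i=2: L=foxtrot, R=juliet=BASE -> take LEFT -> foxtrot
i=3: L=india=BASE, R=delta -> take RIGHT -> delta
i=4: BASE=golf L=alpha R=charlie all differ -> CONFLICT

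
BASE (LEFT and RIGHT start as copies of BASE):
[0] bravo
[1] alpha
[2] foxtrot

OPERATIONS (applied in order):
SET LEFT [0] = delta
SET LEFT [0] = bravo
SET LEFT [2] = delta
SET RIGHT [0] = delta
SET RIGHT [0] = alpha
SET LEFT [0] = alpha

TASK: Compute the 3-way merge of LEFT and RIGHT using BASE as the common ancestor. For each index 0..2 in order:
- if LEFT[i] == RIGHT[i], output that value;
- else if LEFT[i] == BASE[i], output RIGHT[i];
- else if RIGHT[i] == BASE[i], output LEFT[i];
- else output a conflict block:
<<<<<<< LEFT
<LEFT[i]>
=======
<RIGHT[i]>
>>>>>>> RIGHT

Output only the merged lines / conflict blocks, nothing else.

Final LEFT:  [alpha, alpha, delta]
Final RIGHT: [alpha, alpha, foxtrot]
i=0: L=alpha R=alpha -> agree -> alpha
i=1: L=alpha R=alpha -> agree -> alpha
i=2: L=delta, R=foxtrot=BASE -> take LEFT -> delta

Answer: alpha
alpha
delta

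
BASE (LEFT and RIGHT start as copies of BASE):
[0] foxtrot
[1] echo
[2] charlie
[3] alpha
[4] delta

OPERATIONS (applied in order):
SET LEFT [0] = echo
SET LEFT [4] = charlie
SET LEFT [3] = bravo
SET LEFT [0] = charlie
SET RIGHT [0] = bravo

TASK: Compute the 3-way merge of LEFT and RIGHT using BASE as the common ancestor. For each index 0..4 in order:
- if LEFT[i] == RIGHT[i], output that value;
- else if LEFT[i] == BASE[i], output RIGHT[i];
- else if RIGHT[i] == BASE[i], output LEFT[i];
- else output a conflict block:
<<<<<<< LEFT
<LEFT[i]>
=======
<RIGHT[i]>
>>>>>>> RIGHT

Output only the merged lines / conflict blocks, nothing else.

Final LEFT:  [charlie, echo, charlie, bravo, charlie]
Final RIGHT: [bravo, echo, charlie, alpha, delta]
i=0: BASE=foxtrot L=charlie R=bravo all differ -> CONFLICT
i=1: L=echo R=echo -> agree -> echo
i=2: L=charlie R=charlie -> agree -> charlie
i=3: L=bravo, R=alpha=BASE -> take LEFT -> bravo
i=4: L=charlie, R=delta=BASE -> take LEFT -> charlie

Answer: <<<<<<< LEFT
charlie
=======
bravo
>>>>>>> RIGHT
echo
charlie
bravo
charlie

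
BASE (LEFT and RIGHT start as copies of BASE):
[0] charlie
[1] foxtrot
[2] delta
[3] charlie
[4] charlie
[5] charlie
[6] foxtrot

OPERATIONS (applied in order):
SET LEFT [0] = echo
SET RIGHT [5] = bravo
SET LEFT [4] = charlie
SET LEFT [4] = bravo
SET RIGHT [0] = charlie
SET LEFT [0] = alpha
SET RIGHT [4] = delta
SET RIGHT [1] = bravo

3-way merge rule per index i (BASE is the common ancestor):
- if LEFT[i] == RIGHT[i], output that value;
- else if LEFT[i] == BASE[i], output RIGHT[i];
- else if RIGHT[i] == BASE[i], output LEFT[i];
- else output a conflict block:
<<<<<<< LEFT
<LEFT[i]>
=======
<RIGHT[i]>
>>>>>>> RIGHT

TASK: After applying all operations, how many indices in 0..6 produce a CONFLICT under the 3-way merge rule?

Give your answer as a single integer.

Final LEFT:  [alpha, foxtrot, delta, charlie, bravo, charlie, foxtrot]
Final RIGHT: [charlie, bravo, delta, charlie, delta, bravo, foxtrot]
i=0: L=alpha, R=charlie=BASE -> take LEFT -> alpha
i=1: L=foxtrot=BASE, R=bravo -> take RIGHT -> bravo
i=2: L=delta R=delta -> agree -> delta
i=3: L=charlie R=charlie -> agree -> charlie
i=4: BASE=charlie L=bravo R=delta all differ -> CONFLICT
i=5: L=charlie=BASE, R=bravo -> take RIGHT -> bravo
i=6: L=foxtrot R=foxtrot -> agree -> foxtrot
Conflict count: 1

Answer: 1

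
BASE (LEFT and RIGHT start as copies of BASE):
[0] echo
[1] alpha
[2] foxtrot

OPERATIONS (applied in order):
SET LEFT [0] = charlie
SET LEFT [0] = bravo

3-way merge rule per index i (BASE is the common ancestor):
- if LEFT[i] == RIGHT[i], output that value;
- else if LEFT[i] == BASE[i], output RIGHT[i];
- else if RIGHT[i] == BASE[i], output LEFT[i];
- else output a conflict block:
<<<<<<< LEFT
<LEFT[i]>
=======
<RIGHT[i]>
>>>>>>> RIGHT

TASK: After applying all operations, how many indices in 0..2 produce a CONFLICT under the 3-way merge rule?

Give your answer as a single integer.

Answer: 0

Derivation:
Final LEFT:  [bravo, alpha, foxtrot]
Final RIGHT: [echo, alpha, foxtrot]
i=0: L=bravo, R=echo=BASE -> take LEFT -> bravo
i=1: L=alpha R=alpha -> agree -> alpha
i=2: L=foxtrot R=foxtrot -> agree -> foxtrot
Conflict count: 0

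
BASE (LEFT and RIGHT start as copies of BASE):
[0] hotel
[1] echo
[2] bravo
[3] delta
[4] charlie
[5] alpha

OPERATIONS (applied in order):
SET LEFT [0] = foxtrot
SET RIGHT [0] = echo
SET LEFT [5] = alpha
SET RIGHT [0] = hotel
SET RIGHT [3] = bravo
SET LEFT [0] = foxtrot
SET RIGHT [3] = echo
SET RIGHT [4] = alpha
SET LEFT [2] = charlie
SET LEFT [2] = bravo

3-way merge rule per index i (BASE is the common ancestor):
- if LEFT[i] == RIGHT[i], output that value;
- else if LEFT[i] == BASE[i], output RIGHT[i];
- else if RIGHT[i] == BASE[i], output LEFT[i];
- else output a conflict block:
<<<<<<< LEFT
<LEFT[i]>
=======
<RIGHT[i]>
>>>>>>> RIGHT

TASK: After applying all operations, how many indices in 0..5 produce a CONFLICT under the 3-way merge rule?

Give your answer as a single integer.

Answer: 0

Derivation:
Final LEFT:  [foxtrot, echo, bravo, delta, charlie, alpha]
Final RIGHT: [hotel, echo, bravo, echo, alpha, alpha]
i=0: L=foxtrot, R=hotel=BASE -> take LEFT -> foxtrot
i=1: L=echo R=echo -> agree -> echo
i=2: L=bravo R=bravo -> agree -> bravo
i=3: L=delta=BASE, R=echo -> take RIGHT -> echo
i=4: L=charlie=BASE, R=alpha -> take RIGHT -> alpha
i=5: L=alpha R=alpha -> agree -> alpha
Conflict count: 0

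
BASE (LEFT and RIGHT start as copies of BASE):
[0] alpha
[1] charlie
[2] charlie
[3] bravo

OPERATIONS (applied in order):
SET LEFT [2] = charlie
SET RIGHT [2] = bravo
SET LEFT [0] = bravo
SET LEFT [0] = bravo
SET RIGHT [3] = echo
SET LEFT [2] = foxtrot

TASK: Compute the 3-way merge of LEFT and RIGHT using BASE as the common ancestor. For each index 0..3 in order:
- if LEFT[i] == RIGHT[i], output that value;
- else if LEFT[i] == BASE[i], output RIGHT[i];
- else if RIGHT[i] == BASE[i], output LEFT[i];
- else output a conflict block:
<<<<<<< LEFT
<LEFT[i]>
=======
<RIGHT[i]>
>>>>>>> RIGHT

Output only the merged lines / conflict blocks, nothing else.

Answer: bravo
charlie
<<<<<<< LEFT
foxtrot
=======
bravo
>>>>>>> RIGHT
echo

Derivation:
Final LEFT:  [bravo, charlie, foxtrot, bravo]
Final RIGHT: [alpha, charlie, bravo, echo]
i=0: L=bravo, R=alpha=BASE -> take LEFT -> bravo
i=1: L=charlie R=charlie -> agree -> charlie
i=2: BASE=charlie L=foxtrot R=bravo all differ -> CONFLICT
i=3: L=bravo=BASE, R=echo -> take RIGHT -> echo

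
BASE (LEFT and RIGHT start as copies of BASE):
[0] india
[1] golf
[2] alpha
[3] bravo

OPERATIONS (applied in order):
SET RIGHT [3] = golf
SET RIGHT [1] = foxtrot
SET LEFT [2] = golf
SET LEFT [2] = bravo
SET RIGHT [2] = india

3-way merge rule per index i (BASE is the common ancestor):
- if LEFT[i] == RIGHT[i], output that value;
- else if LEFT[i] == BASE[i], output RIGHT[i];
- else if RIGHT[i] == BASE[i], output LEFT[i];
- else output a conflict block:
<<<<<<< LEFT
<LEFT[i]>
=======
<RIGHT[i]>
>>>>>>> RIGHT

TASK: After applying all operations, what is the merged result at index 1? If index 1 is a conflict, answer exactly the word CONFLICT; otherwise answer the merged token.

Final LEFT:  [india, golf, bravo, bravo]
Final RIGHT: [india, foxtrot, india, golf]
i=0: L=india R=india -> agree -> india
i=1: L=golf=BASE, R=foxtrot -> take RIGHT -> foxtrot
i=2: BASE=alpha L=bravo R=india all differ -> CONFLICT
i=3: L=bravo=BASE, R=golf -> take RIGHT -> golf
Index 1 -> foxtrot

Answer: foxtrot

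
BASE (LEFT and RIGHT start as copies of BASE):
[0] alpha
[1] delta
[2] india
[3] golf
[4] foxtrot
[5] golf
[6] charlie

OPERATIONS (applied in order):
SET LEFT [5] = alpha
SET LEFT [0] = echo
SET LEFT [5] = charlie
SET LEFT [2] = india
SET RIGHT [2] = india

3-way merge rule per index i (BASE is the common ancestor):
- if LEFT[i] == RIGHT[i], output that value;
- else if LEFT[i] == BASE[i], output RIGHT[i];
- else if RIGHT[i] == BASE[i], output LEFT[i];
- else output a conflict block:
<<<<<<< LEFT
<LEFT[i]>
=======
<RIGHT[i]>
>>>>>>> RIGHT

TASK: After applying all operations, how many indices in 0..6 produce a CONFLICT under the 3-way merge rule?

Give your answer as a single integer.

Final LEFT:  [echo, delta, india, golf, foxtrot, charlie, charlie]
Final RIGHT: [alpha, delta, india, golf, foxtrot, golf, charlie]
i=0: L=echo, R=alpha=BASE -> take LEFT -> echo
i=1: L=delta R=delta -> agree -> delta
i=2: L=india R=india -> agree -> india
i=3: L=golf R=golf -> agree -> golf
i=4: L=foxtrot R=foxtrot -> agree -> foxtrot
i=5: L=charlie, R=golf=BASE -> take LEFT -> charlie
i=6: L=charlie R=charlie -> agree -> charlie
Conflict count: 0

Answer: 0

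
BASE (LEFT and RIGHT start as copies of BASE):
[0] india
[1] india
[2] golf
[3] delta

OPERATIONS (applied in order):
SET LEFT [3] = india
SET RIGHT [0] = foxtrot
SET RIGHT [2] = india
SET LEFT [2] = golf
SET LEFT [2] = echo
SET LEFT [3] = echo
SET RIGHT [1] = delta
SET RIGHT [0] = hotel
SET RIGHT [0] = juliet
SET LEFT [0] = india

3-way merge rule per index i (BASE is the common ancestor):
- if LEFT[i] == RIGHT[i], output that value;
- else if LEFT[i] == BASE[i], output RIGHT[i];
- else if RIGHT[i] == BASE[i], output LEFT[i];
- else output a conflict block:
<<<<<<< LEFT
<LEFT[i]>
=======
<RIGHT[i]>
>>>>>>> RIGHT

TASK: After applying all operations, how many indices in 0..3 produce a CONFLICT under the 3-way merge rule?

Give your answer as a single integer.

Final LEFT:  [india, india, echo, echo]
Final RIGHT: [juliet, delta, india, delta]
i=0: L=india=BASE, R=juliet -> take RIGHT -> juliet
i=1: L=india=BASE, R=delta -> take RIGHT -> delta
i=2: BASE=golf L=echo R=india all differ -> CONFLICT
i=3: L=echo, R=delta=BASE -> take LEFT -> echo
Conflict count: 1

Answer: 1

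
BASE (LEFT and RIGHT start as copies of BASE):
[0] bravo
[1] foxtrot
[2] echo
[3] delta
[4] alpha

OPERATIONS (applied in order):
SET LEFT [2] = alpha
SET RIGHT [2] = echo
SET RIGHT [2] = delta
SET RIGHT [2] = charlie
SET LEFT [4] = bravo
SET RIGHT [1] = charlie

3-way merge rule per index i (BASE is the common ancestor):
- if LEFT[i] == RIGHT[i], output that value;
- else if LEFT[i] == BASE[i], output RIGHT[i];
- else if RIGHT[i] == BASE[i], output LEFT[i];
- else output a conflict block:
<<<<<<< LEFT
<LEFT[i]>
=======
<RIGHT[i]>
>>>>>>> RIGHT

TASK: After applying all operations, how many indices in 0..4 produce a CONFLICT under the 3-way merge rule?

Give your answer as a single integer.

Answer: 1

Derivation:
Final LEFT:  [bravo, foxtrot, alpha, delta, bravo]
Final RIGHT: [bravo, charlie, charlie, delta, alpha]
i=0: L=bravo R=bravo -> agree -> bravo
i=1: L=foxtrot=BASE, R=charlie -> take RIGHT -> charlie
i=2: BASE=echo L=alpha R=charlie all differ -> CONFLICT
i=3: L=delta R=delta -> agree -> delta
i=4: L=bravo, R=alpha=BASE -> take LEFT -> bravo
Conflict count: 1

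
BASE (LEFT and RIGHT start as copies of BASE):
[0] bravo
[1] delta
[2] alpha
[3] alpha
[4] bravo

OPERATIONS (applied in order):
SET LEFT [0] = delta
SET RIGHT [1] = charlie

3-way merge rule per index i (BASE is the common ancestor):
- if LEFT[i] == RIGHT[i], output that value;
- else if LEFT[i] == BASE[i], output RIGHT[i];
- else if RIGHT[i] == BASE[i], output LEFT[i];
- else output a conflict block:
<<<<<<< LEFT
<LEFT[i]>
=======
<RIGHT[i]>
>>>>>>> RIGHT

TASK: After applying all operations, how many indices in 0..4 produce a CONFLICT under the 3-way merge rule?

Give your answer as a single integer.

Answer: 0

Derivation:
Final LEFT:  [delta, delta, alpha, alpha, bravo]
Final RIGHT: [bravo, charlie, alpha, alpha, bravo]
i=0: L=delta, R=bravo=BASE -> take LEFT -> delta
i=1: L=delta=BASE, R=charlie -> take RIGHT -> charlie
i=2: L=alpha R=alpha -> agree -> alpha
i=3: L=alpha R=alpha -> agree -> alpha
i=4: L=bravo R=bravo -> agree -> bravo
Conflict count: 0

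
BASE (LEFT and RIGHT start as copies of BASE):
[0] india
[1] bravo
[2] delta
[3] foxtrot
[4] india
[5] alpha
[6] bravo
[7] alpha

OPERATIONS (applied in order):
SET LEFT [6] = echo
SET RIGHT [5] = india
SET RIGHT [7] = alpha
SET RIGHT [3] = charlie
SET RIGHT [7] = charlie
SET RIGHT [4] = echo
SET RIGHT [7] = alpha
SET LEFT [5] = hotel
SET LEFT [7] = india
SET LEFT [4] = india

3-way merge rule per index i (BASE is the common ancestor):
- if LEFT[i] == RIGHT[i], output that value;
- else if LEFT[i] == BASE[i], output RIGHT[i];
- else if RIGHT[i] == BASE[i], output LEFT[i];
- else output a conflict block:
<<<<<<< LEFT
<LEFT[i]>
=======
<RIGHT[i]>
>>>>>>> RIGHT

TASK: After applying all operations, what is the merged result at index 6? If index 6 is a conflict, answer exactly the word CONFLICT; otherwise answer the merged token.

Answer: echo

Derivation:
Final LEFT:  [india, bravo, delta, foxtrot, india, hotel, echo, india]
Final RIGHT: [india, bravo, delta, charlie, echo, india, bravo, alpha]
i=0: L=india R=india -> agree -> india
i=1: L=bravo R=bravo -> agree -> bravo
i=2: L=delta R=delta -> agree -> delta
i=3: L=foxtrot=BASE, R=charlie -> take RIGHT -> charlie
i=4: L=india=BASE, R=echo -> take RIGHT -> echo
i=5: BASE=alpha L=hotel R=india all differ -> CONFLICT
i=6: L=echo, R=bravo=BASE -> take LEFT -> echo
i=7: L=india, R=alpha=BASE -> take LEFT -> india
Index 6 -> echo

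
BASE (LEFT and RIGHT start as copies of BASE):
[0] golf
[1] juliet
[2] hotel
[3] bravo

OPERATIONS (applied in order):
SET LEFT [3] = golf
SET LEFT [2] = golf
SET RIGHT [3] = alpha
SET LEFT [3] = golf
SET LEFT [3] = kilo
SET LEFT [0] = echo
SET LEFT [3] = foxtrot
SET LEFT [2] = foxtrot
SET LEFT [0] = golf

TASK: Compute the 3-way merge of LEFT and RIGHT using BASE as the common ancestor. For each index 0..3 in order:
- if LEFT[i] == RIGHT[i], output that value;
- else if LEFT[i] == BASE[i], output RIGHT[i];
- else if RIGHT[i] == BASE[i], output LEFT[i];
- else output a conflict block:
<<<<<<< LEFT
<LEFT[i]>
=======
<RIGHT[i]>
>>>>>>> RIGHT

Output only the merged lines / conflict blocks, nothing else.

Answer: golf
juliet
foxtrot
<<<<<<< LEFT
foxtrot
=======
alpha
>>>>>>> RIGHT

Derivation:
Final LEFT:  [golf, juliet, foxtrot, foxtrot]
Final RIGHT: [golf, juliet, hotel, alpha]
i=0: L=golf R=golf -> agree -> golf
i=1: L=juliet R=juliet -> agree -> juliet
i=2: L=foxtrot, R=hotel=BASE -> take LEFT -> foxtrot
i=3: BASE=bravo L=foxtrot R=alpha all differ -> CONFLICT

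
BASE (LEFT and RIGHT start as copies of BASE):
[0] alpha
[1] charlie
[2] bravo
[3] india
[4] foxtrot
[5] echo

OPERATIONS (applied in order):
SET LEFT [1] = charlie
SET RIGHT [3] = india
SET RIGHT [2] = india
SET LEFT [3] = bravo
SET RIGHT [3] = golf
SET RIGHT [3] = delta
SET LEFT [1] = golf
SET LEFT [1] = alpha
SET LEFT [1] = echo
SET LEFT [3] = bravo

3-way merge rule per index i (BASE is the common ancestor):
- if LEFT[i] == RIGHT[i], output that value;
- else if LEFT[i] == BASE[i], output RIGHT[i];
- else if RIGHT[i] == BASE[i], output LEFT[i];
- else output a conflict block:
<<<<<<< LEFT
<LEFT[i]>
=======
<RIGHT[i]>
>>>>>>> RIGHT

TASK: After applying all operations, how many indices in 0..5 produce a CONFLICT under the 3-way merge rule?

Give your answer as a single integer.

Final LEFT:  [alpha, echo, bravo, bravo, foxtrot, echo]
Final RIGHT: [alpha, charlie, india, delta, foxtrot, echo]
i=0: L=alpha R=alpha -> agree -> alpha
i=1: L=echo, R=charlie=BASE -> take LEFT -> echo
i=2: L=bravo=BASE, R=india -> take RIGHT -> india
i=3: BASE=india L=bravo R=delta all differ -> CONFLICT
i=4: L=foxtrot R=foxtrot -> agree -> foxtrot
i=5: L=echo R=echo -> agree -> echo
Conflict count: 1

Answer: 1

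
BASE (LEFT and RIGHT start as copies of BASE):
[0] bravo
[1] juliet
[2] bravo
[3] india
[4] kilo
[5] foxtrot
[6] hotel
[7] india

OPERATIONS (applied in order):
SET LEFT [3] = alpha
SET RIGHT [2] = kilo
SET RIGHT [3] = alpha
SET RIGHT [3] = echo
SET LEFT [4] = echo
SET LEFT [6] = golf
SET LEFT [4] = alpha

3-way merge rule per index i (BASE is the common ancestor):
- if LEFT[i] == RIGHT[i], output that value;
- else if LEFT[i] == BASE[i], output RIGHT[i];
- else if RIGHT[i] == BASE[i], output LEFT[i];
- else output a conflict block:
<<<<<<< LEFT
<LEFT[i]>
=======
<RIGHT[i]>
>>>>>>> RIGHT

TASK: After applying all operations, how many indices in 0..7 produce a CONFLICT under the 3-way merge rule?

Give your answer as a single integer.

Final LEFT:  [bravo, juliet, bravo, alpha, alpha, foxtrot, golf, india]
Final RIGHT: [bravo, juliet, kilo, echo, kilo, foxtrot, hotel, india]
i=0: L=bravo R=bravo -> agree -> bravo
i=1: L=juliet R=juliet -> agree -> juliet
i=2: L=bravo=BASE, R=kilo -> take RIGHT -> kilo
i=3: BASE=india L=alpha R=echo all differ -> CONFLICT
i=4: L=alpha, R=kilo=BASE -> take LEFT -> alpha
i=5: L=foxtrot R=foxtrot -> agree -> foxtrot
i=6: L=golf, R=hotel=BASE -> take LEFT -> golf
i=7: L=india R=india -> agree -> india
Conflict count: 1

Answer: 1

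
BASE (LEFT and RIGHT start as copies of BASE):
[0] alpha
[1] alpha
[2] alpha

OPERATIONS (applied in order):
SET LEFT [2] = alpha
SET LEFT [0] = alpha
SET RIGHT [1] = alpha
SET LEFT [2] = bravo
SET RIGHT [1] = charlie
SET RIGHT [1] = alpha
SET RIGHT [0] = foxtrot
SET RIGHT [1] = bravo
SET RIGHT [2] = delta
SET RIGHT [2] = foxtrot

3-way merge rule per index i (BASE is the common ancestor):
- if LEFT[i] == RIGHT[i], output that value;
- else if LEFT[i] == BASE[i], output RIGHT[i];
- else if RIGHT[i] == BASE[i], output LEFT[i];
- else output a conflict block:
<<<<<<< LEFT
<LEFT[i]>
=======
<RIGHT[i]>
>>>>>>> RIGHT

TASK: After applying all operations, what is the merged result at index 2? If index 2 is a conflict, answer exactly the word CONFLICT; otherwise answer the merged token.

Answer: CONFLICT

Derivation:
Final LEFT:  [alpha, alpha, bravo]
Final RIGHT: [foxtrot, bravo, foxtrot]
i=0: L=alpha=BASE, R=foxtrot -> take RIGHT -> foxtrot
i=1: L=alpha=BASE, R=bravo -> take RIGHT -> bravo
i=2: BASE=alpha L=bravo R=foxtrot all differ -> CONFLICT
Index 2 -> CONFLICT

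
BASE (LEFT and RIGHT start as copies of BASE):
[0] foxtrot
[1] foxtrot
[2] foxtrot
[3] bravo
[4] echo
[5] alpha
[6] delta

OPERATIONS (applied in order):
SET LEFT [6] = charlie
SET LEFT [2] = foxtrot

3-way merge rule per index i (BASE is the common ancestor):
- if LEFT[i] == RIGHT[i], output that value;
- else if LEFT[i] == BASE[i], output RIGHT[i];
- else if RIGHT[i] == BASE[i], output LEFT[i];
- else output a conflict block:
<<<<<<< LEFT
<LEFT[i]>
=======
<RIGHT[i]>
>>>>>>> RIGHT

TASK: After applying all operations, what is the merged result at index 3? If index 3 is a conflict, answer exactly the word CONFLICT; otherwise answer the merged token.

Answer: bravo

Derivation:
Final LEFT:  [foxtrot, foxtrot, foxtrot, bravo, echo, alpha, charlie]
Final RIGHT: [foxtrot, foxtrot, foxtrot, bravo, echo, alpha, delta]
i=0: L=foxtrot R=foxtrot -> agree -> foxtrot
i=1: L=foxtrot R=foxtrot -> agree -> foxtrot
i=2: L=foxtrot R=foxtrot -> agree -> foxtrot
i=3: L=bravo R=bravo -> agree -> bravo
i=4: L=echo R=echo -> agree -> echo
i=5: L=alpha R=alpha -> agree -> alpha
i=6: L=charlie, R=delta=BASE -> take LEFT -> charlie
Index 3 -> bravo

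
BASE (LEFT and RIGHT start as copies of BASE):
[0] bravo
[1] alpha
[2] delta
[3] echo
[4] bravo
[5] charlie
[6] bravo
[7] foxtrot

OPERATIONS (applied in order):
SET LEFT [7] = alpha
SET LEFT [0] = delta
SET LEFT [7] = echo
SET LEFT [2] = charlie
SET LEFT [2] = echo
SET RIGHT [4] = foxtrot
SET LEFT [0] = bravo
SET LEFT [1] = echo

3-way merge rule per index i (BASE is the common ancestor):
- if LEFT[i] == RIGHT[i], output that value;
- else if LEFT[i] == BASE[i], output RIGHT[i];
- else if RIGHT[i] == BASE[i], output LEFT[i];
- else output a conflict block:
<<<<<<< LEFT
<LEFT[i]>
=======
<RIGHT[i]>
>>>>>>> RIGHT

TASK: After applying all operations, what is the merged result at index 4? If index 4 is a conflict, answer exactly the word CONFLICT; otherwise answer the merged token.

Answer: foxtrot

Derivation:
Final LEFT:  [bravo, echo, echo, echo, bravo, charlie, bravo, echo]
Final RIGHT: [bravo, alpha, delta, echo, foxtrot, charlie, bravo, foxtrot]
i=0: L=bravo R=bravo -> agree -> bravo
i=1: L=echo, R=alpha=BASE -> take LEFT -> echo
i=2: L=echo, R=delta=BASE -> take LEFT -> echo
i=3: L=echo R=echo -> agree -> echo
i=4: L=bravo=BASE, R=foxtrot -> take RIGHT -> foxtrot
i=5: L=charlie R=charlie -> agree -> charlie
i=6: L=bravo R=bravo -> agree -> bravo
i=7: L=echo, R=foxtrot=BASE -> take LEFT -> echo
Index 4 -> foxtrot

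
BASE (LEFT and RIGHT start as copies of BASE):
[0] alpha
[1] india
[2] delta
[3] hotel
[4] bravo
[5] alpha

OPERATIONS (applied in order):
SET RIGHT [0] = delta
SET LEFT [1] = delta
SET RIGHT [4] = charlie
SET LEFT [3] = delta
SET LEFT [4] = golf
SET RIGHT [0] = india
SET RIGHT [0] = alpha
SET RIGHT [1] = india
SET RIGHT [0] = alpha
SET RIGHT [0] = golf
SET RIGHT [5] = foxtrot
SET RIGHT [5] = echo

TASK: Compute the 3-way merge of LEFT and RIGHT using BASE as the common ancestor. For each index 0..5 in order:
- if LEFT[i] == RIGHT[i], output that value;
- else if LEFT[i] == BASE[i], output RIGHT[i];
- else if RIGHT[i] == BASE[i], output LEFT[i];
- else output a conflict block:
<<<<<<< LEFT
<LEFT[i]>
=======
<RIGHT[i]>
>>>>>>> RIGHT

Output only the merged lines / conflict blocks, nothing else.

Answer: golf
delta
delta
delta
<<<<<<< LEFT
golf
=======
charlie
>>>>>>> RIGHT
echo

Derivation:
Final LEFT:  [alpha, delta, delta, delta, golf, alpha]
Final RIGHT: [golf, india, delta, hotel, charlie, echo]
i=0: L=alpha=BASE, R=golf -> take RIGHT -> golf
i=1: L=delta, R=india=BASE -> take LEFT -> delta
i=2: L=delta R=delta -> agree -> delta
i=3: L=delta, R=hotel=BASE -> take LEFT -> delta
i=4: BASE=bravo L=golf R=charlie all differ -> CONFLICT
i=5: L=alpha=BASE, R=echo -> take RIGHT -> echo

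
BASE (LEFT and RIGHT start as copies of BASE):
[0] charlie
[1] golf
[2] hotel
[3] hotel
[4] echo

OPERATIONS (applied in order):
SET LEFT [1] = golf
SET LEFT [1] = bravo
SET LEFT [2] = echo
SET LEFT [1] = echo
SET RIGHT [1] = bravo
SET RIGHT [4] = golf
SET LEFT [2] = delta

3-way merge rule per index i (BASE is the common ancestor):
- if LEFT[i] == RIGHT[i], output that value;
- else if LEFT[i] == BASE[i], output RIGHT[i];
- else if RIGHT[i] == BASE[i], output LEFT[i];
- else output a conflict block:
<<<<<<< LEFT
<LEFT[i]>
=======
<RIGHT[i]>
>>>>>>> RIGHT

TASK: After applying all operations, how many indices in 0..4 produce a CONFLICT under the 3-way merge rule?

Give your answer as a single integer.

Answer: 1

Derivation:
Final LEFT:  [charlie, echo, delta, hotel, echo]
Final RIGHT: [charlie, bravo, hotel, hotel, golf]
i=0: L=charlie R=charlie -> agree -> charlie
i=1: BASE=golf L=echo R=bravo all differ -> CONFLICT
i=2: L=delta, R=hotel=BASE -> take LEFT -> delta
i=3: L=hotel R=hotel -> agree -> hotel
i=4: L=echo=BASE, R=golf -> take RIGHT -> golf
Conflict count: 1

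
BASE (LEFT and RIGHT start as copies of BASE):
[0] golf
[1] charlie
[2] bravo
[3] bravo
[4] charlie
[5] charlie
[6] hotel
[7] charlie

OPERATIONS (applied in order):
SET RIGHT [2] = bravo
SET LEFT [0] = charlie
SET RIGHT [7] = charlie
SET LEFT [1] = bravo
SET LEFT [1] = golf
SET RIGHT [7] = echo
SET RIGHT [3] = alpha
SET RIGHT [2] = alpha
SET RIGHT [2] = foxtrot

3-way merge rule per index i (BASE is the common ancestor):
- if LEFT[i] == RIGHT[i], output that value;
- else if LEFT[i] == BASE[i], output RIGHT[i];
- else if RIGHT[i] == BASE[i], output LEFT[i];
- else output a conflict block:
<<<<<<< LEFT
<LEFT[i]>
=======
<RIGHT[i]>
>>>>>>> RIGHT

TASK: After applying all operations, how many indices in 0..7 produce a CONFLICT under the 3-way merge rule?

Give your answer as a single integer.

Answer: 0

Derivation:
Final LEFT:  [charlie, golf, bravo, bravo, charlie, charlie, hotel, charlie]
Final RIGHT: [golf, charlie, foxtrot, alpha, charlie, charlie, hotel, echo]
i=0: L=charlie, R=golf=BASE -> take LEFT -> charlie
i=1: L=golf, R=charlie=BASE -> take LEFT -> golf
i=2: L=bravo=BASE, R=foxtrot -> take RIGHT -> foxtrot
i=3: L=bravo=BASE, R=alpha -> take RIGHT -> alpha
i=4: L=charlie R=charlie -> agree -> charlie
i=5: L=charlie R=charlie -> agree -> charlie
i=6: L=hotel R=hotel -> agree -> hotel
i=7: L=charlie=BASE, R=echo -> take RIGHT -> echo
Conflict count: 0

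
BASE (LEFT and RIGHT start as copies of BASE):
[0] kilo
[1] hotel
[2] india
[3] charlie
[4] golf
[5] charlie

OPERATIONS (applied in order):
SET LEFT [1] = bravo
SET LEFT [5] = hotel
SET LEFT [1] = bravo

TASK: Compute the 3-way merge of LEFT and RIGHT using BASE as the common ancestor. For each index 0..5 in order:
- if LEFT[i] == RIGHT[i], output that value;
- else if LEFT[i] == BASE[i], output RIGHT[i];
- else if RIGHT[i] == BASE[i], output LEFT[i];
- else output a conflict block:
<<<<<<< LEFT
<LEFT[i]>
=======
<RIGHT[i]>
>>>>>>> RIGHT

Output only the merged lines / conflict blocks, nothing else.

Answer: kilo
bravo
india
charlie
golf
hotel

Derivation:
Final LEFT:  [kilo, bravo, india, charlie, golf, hotel]
Final RIGHT: [kilo, hotel, india, charlie, golf, charlie]
i=0: L=kilo R=kilo -> agree -> kilo
i=1: L=bravo, R=hotel=BASE -> take LEFT -> bravo
i=2: L=india R=india -> agree -> india
i=3: L=charlie R=charlie -> agree -> charlie
i=4: L=golf R=golf -> agree -> golf
i=5: L=hotel, R=charlie=BASE -> take LEFT -> hotel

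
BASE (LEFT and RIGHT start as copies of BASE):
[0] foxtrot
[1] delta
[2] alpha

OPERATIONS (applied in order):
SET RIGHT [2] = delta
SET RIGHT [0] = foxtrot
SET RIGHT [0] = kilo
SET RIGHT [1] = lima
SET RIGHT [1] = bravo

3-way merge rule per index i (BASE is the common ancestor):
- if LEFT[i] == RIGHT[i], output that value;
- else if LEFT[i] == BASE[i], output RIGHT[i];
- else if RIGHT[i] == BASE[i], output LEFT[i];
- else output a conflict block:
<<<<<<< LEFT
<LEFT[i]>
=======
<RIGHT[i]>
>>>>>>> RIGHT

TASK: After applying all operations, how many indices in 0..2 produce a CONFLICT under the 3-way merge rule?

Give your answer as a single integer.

Answer: 0

Derivation:
Final LEFT:  [foxtrot, delta, alpha]
Final RIGHT: [kilo, bravo, delta]
i=0: L=foxtrot=BASE, R=kilo -> take RIGHT -> kilo
i=1: L=delta=BASE, R=bravo -> take RIGHT -> bravo
i=2: L=alpha=BASE, R=delta -> take RIGHT -> delta
Conflict count: 0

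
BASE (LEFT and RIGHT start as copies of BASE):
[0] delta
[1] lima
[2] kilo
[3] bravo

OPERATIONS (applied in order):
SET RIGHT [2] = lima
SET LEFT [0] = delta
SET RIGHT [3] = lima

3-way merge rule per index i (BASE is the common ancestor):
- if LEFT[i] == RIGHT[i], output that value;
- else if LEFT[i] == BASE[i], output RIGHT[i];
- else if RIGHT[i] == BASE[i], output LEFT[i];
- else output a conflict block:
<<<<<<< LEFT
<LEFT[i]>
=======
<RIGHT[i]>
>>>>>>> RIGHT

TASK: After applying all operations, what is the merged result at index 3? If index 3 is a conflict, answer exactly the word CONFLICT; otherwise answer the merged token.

Answer: lima

Derivation:
Final LEFT:  [delta, lima, kilo, bravo]
Final RIGHT: [delta, lima, lima, lima]
i=0: L=delta R=delta -> agree -> delta
i=1: L=lima R=lima -> agree -> lima
i=2: L=kilo=BASE, R=lima -> take RIGHT -> lima
i=3: L=bravo=BASE, R=lima -> take RIGHT -> lima
Index 3 -> lima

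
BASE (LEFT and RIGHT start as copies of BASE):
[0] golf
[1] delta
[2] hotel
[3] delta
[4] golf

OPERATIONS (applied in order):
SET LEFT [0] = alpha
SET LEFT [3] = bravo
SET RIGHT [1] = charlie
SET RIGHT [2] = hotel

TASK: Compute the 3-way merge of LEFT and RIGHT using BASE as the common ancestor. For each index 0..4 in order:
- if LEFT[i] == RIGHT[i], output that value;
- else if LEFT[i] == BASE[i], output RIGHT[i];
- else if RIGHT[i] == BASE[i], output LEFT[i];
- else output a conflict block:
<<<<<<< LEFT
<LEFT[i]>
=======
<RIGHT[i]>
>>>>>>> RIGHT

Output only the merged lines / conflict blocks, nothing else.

Final LEFT:  [alpha, delta, hotel, bravo, golf]
Final RIGHT: [golf, charlie, hotel, delta, golf]
i=0: L=alpha, R=golf=BASE -> take LEFT -> alpha
i=1: L=delta=BASE, R=charlie -> take RIGHT -> charlie
i=2: L=hotel R=hotel -> agree -> hotel
i=3: L=bravo, R=delta=BASE -> take LEFT -> bravo
i=4: L=golf R=golf -> agree -> golf

Answer: alpha
charlie
hotel
bravo
golf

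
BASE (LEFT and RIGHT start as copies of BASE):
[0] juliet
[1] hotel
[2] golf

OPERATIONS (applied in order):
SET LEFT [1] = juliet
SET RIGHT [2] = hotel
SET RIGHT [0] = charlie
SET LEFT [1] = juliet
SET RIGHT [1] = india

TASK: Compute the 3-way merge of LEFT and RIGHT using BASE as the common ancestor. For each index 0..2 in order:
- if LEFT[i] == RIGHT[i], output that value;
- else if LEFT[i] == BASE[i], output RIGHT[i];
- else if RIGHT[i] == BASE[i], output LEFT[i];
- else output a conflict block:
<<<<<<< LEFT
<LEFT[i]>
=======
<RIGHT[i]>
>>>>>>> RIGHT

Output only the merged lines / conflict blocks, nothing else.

Final LEFT:  [juliet, juliet, golf]
Final RIGHT: [charlie, india, hotel]
i=0: L=juliet=BASE, R=charlie -> take RIGHT -> charlie
i=1: BASE=hotel L=juliet R=india all differ -> CONFLICT
i=2: L=golf=BASE, R=hotel -> take RIGHT -> hotel

Answer: charlie
<<<<<<< LEFT
juliet
=======
india
>>>>>>> RIGHT
hotel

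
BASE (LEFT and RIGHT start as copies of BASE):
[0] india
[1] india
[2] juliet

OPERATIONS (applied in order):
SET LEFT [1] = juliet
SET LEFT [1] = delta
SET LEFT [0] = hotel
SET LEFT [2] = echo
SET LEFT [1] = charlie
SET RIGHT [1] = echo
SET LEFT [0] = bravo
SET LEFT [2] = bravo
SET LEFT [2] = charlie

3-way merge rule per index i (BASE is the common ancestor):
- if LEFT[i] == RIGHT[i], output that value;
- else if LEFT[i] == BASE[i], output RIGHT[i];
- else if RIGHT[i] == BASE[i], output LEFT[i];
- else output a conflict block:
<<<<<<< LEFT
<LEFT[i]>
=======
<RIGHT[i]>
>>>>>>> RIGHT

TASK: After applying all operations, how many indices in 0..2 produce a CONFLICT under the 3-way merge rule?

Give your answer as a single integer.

Answer: 1

Derivation:
Final LEFT:  [bravo, charlie, charlie]
Final RIGHT: [india, echo, juliet]
i=0: L=bravo, R=india=BASE -> take LEFT -> bravo
i=1: BASE=india L=charlie R=echo all differ -> CONFLICT
i=2: L=charlie, R=juliet=BASE -> take LEFT -> charlie
Conflict count: 1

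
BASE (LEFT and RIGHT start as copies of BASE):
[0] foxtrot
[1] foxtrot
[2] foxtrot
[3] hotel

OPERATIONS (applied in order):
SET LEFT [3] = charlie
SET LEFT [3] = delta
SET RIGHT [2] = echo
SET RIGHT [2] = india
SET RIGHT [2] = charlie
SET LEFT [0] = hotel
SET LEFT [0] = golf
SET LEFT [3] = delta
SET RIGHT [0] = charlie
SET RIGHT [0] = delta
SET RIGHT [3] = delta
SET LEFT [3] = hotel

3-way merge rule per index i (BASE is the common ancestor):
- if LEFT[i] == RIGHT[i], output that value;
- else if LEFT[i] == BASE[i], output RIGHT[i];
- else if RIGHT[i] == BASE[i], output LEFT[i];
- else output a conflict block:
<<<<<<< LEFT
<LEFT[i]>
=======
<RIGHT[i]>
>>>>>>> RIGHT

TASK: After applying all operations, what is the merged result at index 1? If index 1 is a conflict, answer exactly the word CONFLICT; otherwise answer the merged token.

Answer: foxtrot

Derivation:
Final LEFT:  [golf, foxtrot, foxtrot, hotel]
Final RIGHT: [delta, foxtrot, charlie, delta]
i=0: BASE=foxtrot L=golf R=delta all differ -> CONFLICT
i=1: L=foxtrot R=foxtrot -> agree -> foxtrot
i=2: L=foxtrot=BASE, R=charlie -> take RIGHT -> charlie
i=3: L=hotel=BASE, R=delta -> take RIGHT -> delta
Index 1 -> foxtrot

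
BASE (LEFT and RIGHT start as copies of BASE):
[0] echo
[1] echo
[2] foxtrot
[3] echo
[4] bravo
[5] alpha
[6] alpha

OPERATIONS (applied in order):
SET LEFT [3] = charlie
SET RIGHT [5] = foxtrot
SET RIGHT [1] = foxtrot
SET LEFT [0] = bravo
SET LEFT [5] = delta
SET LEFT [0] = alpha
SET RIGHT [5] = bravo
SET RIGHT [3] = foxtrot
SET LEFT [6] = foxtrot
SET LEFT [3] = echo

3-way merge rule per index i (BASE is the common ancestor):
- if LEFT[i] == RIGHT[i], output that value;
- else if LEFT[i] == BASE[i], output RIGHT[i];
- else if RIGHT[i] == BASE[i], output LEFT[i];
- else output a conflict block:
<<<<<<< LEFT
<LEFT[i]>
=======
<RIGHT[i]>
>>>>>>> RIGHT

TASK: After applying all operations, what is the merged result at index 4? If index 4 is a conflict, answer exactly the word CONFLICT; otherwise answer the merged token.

Final LEFT:  [alpha, echo, foxtrot, echo, bravo, delta, foxtrot]
Final RIGHT: [echo, foxtrot, foxtrot, foxtrot, bravo, bravo, alpha]
i=0: L=alpha, R=echo=BASE -> take LEFT -> alpha
i=1: L=echo=BASE, R=foxtrot -> take RIGHT -> foxtrot
i=2: L=foxtrot R=foxtrot -> agree -> foxtrot
i=3: L=echo=BASE, R=foxtrot -> take RIGHT -> foxtrot
i=4: L=bravo R=bravo -> agree -> bravo
i=5: BASE=alpha L=delta R=bravo all differ -> CONFLICT
i=6: L=foxtrot, R=alpha=BASE -> take LEFT -> foxtrot
Index 4 -> bravo

Answer: bravo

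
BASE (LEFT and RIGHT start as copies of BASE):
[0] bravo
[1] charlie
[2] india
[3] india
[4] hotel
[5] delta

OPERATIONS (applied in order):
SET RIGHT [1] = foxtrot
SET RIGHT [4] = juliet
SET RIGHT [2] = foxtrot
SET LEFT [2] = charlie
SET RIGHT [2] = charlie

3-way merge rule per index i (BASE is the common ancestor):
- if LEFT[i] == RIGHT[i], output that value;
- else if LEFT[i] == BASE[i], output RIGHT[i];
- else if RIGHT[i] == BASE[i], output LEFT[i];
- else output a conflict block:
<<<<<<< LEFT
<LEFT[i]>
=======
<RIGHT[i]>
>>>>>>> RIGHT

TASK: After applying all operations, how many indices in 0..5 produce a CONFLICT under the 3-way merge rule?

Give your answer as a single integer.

Final LEFT:  [bravo, charlie, charlie, india, hotel, delta]
Final RIGHT: [bravo, foxtrot, charlie, india, juliet, delta]
i=0: L=bravo R=bravo -> agree -> bravo
i=1: L=charlie=BASE, R=foxtrot -> take RIGHT -> foxtrot
i=2: L=charlie R=charlie -> agree -> charlie
i=3: L=india R=india -> agree -> india
i=4: L=hotel=BASE, R=juliet -> take RIGHT -> juliet
i=5: L=delta R=delta -> agree -> delta
Conflict count: 0

Answer: 0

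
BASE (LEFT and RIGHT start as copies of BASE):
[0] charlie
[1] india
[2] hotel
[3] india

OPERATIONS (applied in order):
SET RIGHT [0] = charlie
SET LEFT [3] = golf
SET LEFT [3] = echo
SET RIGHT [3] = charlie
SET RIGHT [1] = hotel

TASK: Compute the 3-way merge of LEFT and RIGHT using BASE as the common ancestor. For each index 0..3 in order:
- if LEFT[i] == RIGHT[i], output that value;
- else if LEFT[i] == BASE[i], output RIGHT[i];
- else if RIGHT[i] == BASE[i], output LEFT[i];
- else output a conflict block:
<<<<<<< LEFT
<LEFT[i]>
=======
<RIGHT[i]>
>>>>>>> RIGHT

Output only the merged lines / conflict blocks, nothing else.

Answer: charlie
hotel
hotel
<<<<<<< LEFT
echo
=======
charlie
>>>>>>> RIGHT

Derivation:
Final LEFT:  [charlie, india, hotel, echo]
Final RIGHT: [charlie, hotel, hotel, charlie]
i=0: L=charlie R=charlie -> agree -> charlie
i=1: L=india=BASE, R=hotel -> take RIGHT -> hotel
i=2: L=hotel R=hotel -> agree -> hotel
i=3: BASE=india L=echo R=charlie all differ -> CONFLICT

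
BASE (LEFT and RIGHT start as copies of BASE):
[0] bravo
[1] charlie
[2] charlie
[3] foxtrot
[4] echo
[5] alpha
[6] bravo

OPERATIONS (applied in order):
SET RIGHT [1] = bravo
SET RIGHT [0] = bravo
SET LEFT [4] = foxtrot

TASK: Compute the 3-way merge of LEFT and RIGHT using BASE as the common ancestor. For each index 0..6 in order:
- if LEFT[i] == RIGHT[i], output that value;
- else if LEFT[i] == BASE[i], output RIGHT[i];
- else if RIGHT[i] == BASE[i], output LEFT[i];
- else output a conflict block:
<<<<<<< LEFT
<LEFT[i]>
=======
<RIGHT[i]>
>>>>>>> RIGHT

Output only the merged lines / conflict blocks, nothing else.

Answer: bravo
bravo
charlie
foxtrot
foxtrot
alpha
bravo

Derivation:
Final LEFT:  [bravo, charlie, charlie, foxtrot, foxtrot, alpha, bravo]
Final RIGHT: [bravo, bravo, charlie, foxtrot, echo, alpha, bravo]
i=0: L=bravo R=bravo -> agree -> bravo
i=1: L=charlie=BASE, R=bravo -> take RIGHT -> bravo
i=2: L=charlie R=charlie -> agree -> charlie
i=3: L=foxtrot R=foxtrot -> agree -> foxtrot
i=4: L=foxtrot, R=echo=BASE -> take LEFT -> foxtrot
i=5: L=alpha R=alpha -> agree -> alpha
i=6: L=bravo R=bravo -> agree -> bravo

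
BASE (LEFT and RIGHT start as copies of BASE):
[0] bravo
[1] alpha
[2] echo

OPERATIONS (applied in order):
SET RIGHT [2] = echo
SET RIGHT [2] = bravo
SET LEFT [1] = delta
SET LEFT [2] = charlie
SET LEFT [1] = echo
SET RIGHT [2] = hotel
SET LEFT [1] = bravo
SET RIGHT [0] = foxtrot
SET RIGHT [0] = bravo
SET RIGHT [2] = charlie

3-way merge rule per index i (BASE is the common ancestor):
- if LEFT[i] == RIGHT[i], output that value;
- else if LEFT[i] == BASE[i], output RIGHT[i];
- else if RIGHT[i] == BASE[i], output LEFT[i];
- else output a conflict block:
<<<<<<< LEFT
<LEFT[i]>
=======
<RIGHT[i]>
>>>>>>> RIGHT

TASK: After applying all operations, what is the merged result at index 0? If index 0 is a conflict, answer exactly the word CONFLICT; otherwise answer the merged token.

Answer: bravo

Derivation:
Final LEFT:  [bravo, bravo, charlie]
Final RIGHT: [bravo, alpha, charlie]
i=0: L=bravo R=bravo -> agree -> bravo
i=1: L=bravo, R=alpha=BASE -> take LEFT -> bravo
i=2: L=charlie R=charlie -> agree -> charlie
Index 0 -> bravo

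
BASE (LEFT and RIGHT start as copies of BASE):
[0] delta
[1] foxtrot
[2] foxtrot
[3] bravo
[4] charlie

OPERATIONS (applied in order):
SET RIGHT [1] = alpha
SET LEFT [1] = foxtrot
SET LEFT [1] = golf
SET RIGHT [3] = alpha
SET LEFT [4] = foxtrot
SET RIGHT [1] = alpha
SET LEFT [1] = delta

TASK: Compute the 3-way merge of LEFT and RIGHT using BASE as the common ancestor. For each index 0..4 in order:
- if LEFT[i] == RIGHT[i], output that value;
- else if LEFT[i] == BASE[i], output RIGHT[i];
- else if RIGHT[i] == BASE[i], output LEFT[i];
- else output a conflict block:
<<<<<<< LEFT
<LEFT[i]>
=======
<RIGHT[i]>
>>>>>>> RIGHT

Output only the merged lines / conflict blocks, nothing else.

Answer: delta
<<<<<<< LEFT
delta
=======
alpha
>>>>>>> RIGHT
foxtrot
alpha
foxtrot

Derivation:
Final LEFT:  [delta, delta, foxtrot, bravo, foxtrot]
Final RIGHT: [delta, alpha, foxtrot, alpha, charlie]
i=0: L=delta R=delta -> agree -> delta
i=1: BASE=foxtrot L=delta R=alpha all differ -> CONFLICT
i=2: L=foxtrot R=foxtrot -> agree -> foxtrot
i=3: L=bravo=BASE, R=alpha -> take RIGHT -> alpha
i=4: L=foxtrot, R=charlie=BASE -> take LEFT -> foxtrot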